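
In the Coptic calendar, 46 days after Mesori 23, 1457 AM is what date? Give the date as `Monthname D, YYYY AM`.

Paopi 4, 1458 AM

The starting date is JDN 2357186; 2357186 + 46 = 2357232.
JDN 2357232 corresponds to Paopi 4, 1458 AM.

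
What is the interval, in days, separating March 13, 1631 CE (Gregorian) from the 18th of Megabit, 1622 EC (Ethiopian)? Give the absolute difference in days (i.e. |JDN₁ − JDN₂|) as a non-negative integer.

354

JDN of the first date = 2316842.
JDN of the second date = 2316488.
|2316488 − 2316842| = 354.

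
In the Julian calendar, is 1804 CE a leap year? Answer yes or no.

yes

1804 mod 4 = 0, so it is a leap year in the Julian calendar.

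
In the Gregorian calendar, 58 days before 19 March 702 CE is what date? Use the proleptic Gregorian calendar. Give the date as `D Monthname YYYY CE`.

20 January 702 CE

Counting 58 days back from JDN 1977537 reaches JDN 1977479, which is 20 January 702 CE.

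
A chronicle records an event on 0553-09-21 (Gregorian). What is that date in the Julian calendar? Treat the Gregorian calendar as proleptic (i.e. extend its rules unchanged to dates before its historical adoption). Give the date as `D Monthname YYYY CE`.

At this point the Julian calendar is 2 days behind the Gregorian.
21 September 553 Gregorian − 2 days → 19 September 553 Julian.

19 September 553 CE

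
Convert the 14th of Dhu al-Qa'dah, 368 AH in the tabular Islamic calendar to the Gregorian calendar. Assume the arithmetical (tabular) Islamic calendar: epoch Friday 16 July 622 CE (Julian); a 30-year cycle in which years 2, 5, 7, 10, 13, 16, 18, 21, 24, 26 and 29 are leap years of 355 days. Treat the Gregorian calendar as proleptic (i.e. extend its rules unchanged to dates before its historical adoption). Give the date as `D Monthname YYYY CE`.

18 June 979 CE

Julian Day Number of the source date = 2078801.
Converting JDN 2078801 to the Gregorian calendar gives 18 June 979 CE.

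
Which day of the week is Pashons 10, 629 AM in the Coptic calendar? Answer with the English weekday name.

Equivalently 10 May 913 Gregorian, JDN 2054656.
Since JDN mod 7 = 2 (0 = Monday), the day is Wednesday.

Wednesday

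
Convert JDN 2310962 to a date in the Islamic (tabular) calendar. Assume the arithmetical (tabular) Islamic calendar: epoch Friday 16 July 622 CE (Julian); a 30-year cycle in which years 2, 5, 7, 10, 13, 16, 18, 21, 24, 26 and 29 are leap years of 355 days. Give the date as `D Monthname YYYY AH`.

6 Muharram 1024 AH

JDN 2310962 is 5 February 1615 in the Gregorian calendar.
In the tabular Islamic calendar that day is 6 Muharram 1024 AH.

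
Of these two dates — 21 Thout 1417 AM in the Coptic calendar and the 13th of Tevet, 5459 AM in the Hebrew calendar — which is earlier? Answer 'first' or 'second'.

The two dates have Julian Day Numbers 2342244 and 2341591 respectively.
Since 2341591 < 2342244, the second date comes first.

second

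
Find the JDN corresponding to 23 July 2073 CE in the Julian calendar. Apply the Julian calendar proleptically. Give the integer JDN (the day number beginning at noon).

In the Gregorian calendar the same day is 5 August 2073.
JDN 2451545 is 1 January 2000 CE (Gregorian); the target day is +26880 days from there, so JDN = 2478425.

2478425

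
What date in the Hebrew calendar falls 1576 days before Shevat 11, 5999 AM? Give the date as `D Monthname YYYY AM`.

29 Elul 5994 AM

Counting 1576 days back from JDN 2538854 reaches JDN 2537278, which is 29 Elul 5994 AM.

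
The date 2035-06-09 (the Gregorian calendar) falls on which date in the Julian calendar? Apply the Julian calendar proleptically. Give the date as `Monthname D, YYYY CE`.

May 27, 2035 CE

At this point the Julian calendar is 13 days behind the Gregorian.
9 June 2035 Gregorian − 13 days → 27 May 2035 Julian.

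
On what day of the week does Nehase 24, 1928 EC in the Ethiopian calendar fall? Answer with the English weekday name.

Equivalently 30 August 1936 Gregorian, JDN 2428411.
Since JDN mod 7 = 6 (0 = Monday), the day is Sunday.

Sunday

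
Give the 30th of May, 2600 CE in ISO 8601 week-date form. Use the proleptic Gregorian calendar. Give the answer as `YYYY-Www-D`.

2600-W22-5

The weekday is Friday (ISO weekday 5).
That Friday belongs to ISO week 22 of ISO year 2600.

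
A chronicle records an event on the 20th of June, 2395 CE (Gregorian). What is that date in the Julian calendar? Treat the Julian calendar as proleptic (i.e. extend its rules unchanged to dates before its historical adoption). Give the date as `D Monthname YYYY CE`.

4 June 2395 CE

For dates in this range the Gregorian date is 16 days ahead of the Julian.
20 June 2395 Gregorian − 16 days → 4 June 2395 Julian.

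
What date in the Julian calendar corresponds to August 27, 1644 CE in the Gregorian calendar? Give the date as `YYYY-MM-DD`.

1644-08-17

The Julian–Gregorian offset here is 10 days (Julian trailing).
27 August 1644 Gregorian − 10 days → 17 August 1644 Julian.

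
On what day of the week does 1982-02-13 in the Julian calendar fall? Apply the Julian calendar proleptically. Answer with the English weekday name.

Equivalently 26 February 1982 Gregorian, JDN 2445027.
2445027 ≡ 4 (mod 7); counting from Monday = 0 gives Friday.

Friday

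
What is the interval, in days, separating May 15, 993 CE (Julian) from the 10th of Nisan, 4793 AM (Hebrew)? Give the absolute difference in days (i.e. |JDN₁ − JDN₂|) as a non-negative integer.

14547

First date → JDN 2083886; second date → JDN 2098433.
The interval is |2083886 − 2098433| = 14547 days.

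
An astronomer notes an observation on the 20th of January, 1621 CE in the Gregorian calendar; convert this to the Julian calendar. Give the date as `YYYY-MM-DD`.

The Julian–Gregorian offset here is 10 days (Julian trailing).
20 January 1621 Gregorian − 10 days → 10 January 1621 Julian.

1621-01-10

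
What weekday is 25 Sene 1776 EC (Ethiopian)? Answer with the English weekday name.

Wednesday

In the Gregorian calendar this is 30 June 1784 (JDN 2372834).
Since JDN mod 7 = 2 (0 = Monday), the day is Wednesday.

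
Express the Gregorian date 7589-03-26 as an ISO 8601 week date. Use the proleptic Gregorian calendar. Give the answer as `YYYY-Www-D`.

7589-W12-7

The weekday is Sunday (ISO weekday 7).
That Sunday belongs to ISO week 12 of ISO year 7589.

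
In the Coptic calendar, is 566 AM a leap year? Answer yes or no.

no

566 mod 4 = 2; in the Coptic calendar a year is leap when year mod 4 = 3, so it is a common year.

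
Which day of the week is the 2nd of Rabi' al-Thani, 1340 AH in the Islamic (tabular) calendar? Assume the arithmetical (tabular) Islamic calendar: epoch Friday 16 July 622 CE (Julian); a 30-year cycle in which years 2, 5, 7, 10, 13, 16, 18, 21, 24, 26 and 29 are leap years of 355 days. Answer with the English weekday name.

Saturday

In the Gregorian calendar this is 3 December 1921 (JDN 2423027).
Since JDN mod 7 = 5 (0 = Monday), the day is Saturday.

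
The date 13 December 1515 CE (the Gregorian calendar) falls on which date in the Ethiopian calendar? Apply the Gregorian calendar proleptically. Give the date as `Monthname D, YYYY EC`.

Tahsas 6, 1508 EC

Both dates share Julian Day Number 2274748; in the Ethiopian calendar that is 6 Tahsas 1508 EC.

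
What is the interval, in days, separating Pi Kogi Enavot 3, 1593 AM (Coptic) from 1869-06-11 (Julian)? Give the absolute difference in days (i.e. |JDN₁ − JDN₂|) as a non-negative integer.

2998

First date → JDN 2406870; second date → JDN 2403872.
The interval is |2406870 − 2403872| = 2998 days.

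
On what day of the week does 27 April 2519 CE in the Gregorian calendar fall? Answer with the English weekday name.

Thursday

2641222 ≡ 3 (mod 7); counting from Monday = 0 gives Thursday.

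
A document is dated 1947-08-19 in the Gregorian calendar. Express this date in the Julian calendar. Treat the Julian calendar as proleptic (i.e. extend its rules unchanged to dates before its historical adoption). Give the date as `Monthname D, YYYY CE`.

August 6, 1947 CE

At this point the Julian calendar is 13 days behind the Gregorian.
19 August 1947 Gregorian − 13 days → 6 August 1947 Julian.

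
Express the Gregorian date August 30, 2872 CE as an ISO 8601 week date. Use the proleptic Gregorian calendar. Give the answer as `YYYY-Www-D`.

The weekday is Tuesday (ISO weekday 2).
That Tuesday belongs to ISO week 35 of ISO year 2872.

2872-W35-2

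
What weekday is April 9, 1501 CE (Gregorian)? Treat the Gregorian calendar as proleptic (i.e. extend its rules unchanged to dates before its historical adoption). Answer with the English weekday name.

JDN 2269387 mod 7 = 1, and JDN 0 was a Monday, so this is a Tuesday.

Tuesday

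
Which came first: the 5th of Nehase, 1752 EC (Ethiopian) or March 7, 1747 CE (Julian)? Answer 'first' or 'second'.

second

Converting both to JDN: 2364108 vs 2359215; the smaller is the second.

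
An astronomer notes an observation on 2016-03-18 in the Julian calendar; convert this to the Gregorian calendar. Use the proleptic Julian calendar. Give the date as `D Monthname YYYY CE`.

31 March 2016 CE

The Julian–Gregorian offset here is 13 days (Julian trailing).
18 March 2016 Julian + 13 days → 31 March 2016 Gregorian.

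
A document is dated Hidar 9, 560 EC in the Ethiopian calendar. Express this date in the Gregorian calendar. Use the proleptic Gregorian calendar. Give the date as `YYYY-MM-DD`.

0567-11-08

Julian Day Number of the source date = 1928464.
Converting JDN 1928464 to the Gregorian calendar gives 8 November 567 CE.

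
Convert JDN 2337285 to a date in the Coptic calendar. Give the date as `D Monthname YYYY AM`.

JDN 2337285 is 2 March 1687 in the Gregorian calendar.
In the Coptic calendar that day is 26 Meshir 1403 AM.

26 Meshir 1403 AM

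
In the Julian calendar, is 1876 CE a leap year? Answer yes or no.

1876 mod 4 = 0, so it is a leap year in the Julian calendar.

yes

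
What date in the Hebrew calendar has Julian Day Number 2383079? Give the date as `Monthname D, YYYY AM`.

JDN 2383079 is 19 July 1812 in the Gregorian calendar.
In the Hebrew calendar that day is Av 10, 5572 AM.

Av 10, 5572 AM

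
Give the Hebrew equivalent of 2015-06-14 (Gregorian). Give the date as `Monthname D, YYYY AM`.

Sivan 27, 5775 AM

Julian Day Number of the source date = 2457188.
Converting JDN 2457188 to the Hebrew calendar gives 27 Sivan 5775 AM.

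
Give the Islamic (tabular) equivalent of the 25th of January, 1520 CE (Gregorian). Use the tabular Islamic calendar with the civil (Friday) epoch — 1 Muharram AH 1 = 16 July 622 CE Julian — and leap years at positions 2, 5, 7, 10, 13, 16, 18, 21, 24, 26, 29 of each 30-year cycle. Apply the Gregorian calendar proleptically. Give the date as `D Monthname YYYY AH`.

24 Muharram 926 AH

Both dates share Julian Day Number 2276252; in the tabular Islamic calendar that is 24 Muharram 926 AH.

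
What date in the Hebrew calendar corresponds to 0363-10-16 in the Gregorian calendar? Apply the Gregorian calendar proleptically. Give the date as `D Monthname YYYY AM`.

Both dates share Julian Day Number 1853931; in the Hebrew calendar that is 21 Tishrei 4124 AM.

21 Tishrei 4124 AM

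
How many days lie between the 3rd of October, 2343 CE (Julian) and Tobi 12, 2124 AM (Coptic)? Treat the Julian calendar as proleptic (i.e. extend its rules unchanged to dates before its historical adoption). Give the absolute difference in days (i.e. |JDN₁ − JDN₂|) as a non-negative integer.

23473

JDN of the first date = 2577114.
JDN of the second date = 2600587.
|2600587 − 2577114| = 23473.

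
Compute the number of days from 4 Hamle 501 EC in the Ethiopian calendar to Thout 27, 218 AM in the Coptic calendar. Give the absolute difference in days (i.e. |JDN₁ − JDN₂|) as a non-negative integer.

2834

JDN of the first date = 1907149.
JDN of the second date = 1904315.
|1904315 − 1907149| = 2834.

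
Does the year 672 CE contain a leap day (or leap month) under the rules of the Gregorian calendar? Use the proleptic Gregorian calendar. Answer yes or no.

672 is divisible by 4 and not by 100, so it is a leap year.

yes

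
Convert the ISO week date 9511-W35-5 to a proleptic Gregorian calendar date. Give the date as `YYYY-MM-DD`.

ISO week 1 of 9511 is the week containing the first Thursday of 9511.
Week 35, day 5 (Friday) lands on 9511-09-01.

9511-09-01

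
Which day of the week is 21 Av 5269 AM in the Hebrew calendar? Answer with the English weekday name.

Equivalently 17 August 1509 Gregorian, JDN 2272439.
Since JDN mod 7 = 1 (0 = Monday), the day is Tuesday.

Tuesday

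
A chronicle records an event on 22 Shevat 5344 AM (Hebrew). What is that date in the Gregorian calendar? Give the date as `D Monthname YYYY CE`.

4 February 1584 CE

Julian Day Number of the source date = 2299638.
Converting JDN 2299638 to the Gregorian calendar gives 4 February 1584 CE.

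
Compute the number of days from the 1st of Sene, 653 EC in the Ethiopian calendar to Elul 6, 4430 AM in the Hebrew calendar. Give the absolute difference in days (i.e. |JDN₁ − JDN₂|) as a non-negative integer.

3381

First date → JDN 1962634; second date → JDN 1966015.
The interval is |1962634 − 1966015| = 3381 days.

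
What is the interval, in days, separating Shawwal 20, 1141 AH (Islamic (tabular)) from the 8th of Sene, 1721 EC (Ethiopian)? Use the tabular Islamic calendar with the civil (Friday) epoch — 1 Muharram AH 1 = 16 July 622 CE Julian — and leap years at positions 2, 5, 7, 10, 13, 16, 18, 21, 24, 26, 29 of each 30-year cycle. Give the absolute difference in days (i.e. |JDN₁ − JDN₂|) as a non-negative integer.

25

First date → JDN 2352703; second date → JDN 2352728.
The interval is |2352703 − 2352728| = 25 days.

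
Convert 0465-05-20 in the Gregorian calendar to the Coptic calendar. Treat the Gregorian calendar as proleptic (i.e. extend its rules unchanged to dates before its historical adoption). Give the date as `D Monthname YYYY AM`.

Both dates share Julian Day Number 1891038; in the Coptic calendar that is 24 Pashons 181 AM.

24 Pashons 181 AM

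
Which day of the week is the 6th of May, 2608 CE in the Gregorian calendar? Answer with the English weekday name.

Since JDN mod 7 = 4 (0 = Monday), the day is Friday.

Friday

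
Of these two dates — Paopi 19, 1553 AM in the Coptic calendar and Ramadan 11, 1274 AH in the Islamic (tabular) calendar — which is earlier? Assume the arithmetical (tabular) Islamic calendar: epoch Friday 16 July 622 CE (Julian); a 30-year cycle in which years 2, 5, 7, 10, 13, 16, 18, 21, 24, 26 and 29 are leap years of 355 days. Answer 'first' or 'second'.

The two dates have Julian Day Numbers 2391946 and 2399795 respectively.
Since 2391946 < 2399795, the first date comes first.

first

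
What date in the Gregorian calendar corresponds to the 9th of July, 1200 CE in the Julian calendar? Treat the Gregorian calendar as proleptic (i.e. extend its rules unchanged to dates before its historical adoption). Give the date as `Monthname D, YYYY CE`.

July 16, 1200 CE

For dates in this range the Gregorian date is 7 days ahead of the Julian.
9 July 1200 Julian + 7 days → 16 July 1200 Gregorian.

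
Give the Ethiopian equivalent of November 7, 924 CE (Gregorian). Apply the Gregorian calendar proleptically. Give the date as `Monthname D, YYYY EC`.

Hidar 6, 917 EC

Both dates share Julian Day Number 2058855; in the Ethiopian calendar that is 6 Hidar 917 EC.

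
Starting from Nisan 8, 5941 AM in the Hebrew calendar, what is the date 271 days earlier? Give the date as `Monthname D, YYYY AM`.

Counting 271 days back from JDN 2517737 reaches JDN 2517466, which is Tammuz 2, 5940 AM.

Tammuz 2, 5940 AM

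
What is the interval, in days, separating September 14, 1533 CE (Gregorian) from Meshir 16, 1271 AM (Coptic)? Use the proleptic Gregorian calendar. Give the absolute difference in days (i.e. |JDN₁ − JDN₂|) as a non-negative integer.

7829

JDN of the first date = 2281233.
JDN of the second date = 2289062.
|2289062 − 2281233| = 7829.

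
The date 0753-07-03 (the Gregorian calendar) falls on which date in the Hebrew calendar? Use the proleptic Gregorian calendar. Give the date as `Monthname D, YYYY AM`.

Tammuz 23, 4513 AM

Julian Day Number of the source date = 1996271.
Converting JDN 1996271 to the Hebrew calendar gives 23 Tammuz 4513 AM.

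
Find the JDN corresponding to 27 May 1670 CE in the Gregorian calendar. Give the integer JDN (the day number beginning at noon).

JDN 2451545 is 1 January 2000 CE (Gregorian); the target day is −120383 days from there, so JDN = 2331162.

2331162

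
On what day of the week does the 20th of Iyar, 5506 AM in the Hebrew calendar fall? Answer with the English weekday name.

Equivalently 10 May 1746 Gregorian, JDN 2358903.
JDN 2358903 mod 7 = 1, and JDN 0 was a Monday, so this is a Tuesday.

Tuesday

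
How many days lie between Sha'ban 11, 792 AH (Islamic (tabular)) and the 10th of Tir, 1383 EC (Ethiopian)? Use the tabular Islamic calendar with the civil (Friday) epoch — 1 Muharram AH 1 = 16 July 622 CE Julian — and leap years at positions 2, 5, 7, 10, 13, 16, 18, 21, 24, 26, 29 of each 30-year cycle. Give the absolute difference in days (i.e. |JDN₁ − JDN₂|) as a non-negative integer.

164

JDN of the first date = 2228961.
JDN of the second date = 2229125.
|2229125 − 2228961| = 164.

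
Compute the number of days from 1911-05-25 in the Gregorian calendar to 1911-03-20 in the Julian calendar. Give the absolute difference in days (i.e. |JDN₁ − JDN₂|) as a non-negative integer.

JDN of the first date = 2419182.
JDN of the second date = 2419129.
|2419129 − 2419182| = 53.

53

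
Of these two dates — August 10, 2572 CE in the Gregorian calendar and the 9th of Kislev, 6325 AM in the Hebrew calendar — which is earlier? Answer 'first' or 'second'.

second

The two dates have Julian Day Numbers 2660686 and 2657860 respectively.
Since 2657860 < 2660686, the second date comes first.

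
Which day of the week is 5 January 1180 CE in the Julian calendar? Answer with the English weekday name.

Equivalently 12 January 1180 Gregorian, JDN 2152057.
2152057 ≡ 5 (mod 7); counting from Monday = 0 gives Saturday.

Saturday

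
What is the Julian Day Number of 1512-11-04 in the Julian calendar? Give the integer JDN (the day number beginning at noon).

2273624

Equivalently 14 November 1512 (proleptic Gregorian).
JDN 2299161 is 15 October 1582 CE (Gregorian); the target day is −25537 days from there, so JDN = 2273624.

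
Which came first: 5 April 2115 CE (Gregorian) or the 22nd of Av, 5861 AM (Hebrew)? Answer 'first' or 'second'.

The two dates have Julian Day Numbers 2493642 and 2488663 respectively.
Since 2488663 < 2493642, the second date comes first.

second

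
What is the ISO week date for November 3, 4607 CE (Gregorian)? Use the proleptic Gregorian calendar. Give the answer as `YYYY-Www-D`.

4607-W45-2

The weekday is Tuesday (ISO weekday 2).
That Tuesday belongs to ISO week 45 of ISO year 4607.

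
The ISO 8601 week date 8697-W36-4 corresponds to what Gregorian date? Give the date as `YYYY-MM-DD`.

8697-09-09

ISO week 1 of 8697 is the week containing the first Thursday of 8697.
Week 36, day 4 (Thursday) lands on 8697-09-09.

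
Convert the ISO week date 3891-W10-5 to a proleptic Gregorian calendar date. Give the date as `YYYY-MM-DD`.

3891-03-06

ISO week 1 of 3891 is the week containing the first Thursday of 3891.
Week 10, day 5 (Friday) lands on 3891-03-06.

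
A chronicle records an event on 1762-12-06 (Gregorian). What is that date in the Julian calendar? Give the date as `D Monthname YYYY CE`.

25 November 1762 CE

The Julian–Gregorian offset here is 11 days (Julian trailing).
6 December 1762 Gregorian − 11 days → 25 November 1762 Julian.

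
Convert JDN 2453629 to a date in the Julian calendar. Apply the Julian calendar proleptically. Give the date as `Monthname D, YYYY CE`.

JDN 2453629 is 15 September 2005 in the Gregorian calendar.
In the Julian calendar that day is September 2, 2005 CE.

September 2, 2005 CE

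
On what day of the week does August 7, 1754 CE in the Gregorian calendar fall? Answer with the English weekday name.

2361914 ≡ 2 (mod 7); counting from Monday = 0 gives Wednesday.

Wednesday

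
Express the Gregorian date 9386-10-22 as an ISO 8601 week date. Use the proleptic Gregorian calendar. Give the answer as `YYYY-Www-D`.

The weekday is Sunday (ISO weekday 7).
That Sunday belongs to ISO week 42 of ISO year 9386.

9386-W42-7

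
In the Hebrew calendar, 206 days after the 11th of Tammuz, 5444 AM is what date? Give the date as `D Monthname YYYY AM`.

Counting 206 days forward from JDN 2336303 reaches JDN 2336509, which is 10 Shevat 5445 AM.

10 Shevat 5445 AM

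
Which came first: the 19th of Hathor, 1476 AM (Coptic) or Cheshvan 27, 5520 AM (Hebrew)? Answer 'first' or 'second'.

First date → JDN 2363852; second date → JDN 2363842.
JDN 2363842 < JDN 2363852, so the second date is earlier.

second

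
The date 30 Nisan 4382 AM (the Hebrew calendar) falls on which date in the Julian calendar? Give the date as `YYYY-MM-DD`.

The source date corresponds to 19 April 622 in the proleptic Gregorian calendar (JDN 1948349).
That day falls on 16 April 622 CE in the Julian calendar.

0622-04-16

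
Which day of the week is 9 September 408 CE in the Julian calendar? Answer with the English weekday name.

Wednesday

Equivalently 10 September 408 Gregorian, JDN 1870332.
JDN 1870332 mod 7 = 2, and JDN 0 was a Monday, so this is a Wednesday.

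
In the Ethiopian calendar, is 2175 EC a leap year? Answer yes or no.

yes

2175 mod 4 = 3; in the Ethiopian calendar a year is leap when year mod 4 = 3, so it is a leap year.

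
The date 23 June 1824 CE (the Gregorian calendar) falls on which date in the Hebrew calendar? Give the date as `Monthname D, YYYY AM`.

Sivan 27, 5584 AM

Julian Day Number of the source date = 2387436.
Converting JDN 2387436 to the Hebrew calendar gives 27 Sivan 5584 AM.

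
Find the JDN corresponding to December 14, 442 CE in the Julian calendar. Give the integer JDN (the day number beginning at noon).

Equivalently 15 December 442 (proleptic Gregorian).
JDN 2451545 is 1 January 2000 CE (Gregorian); the target day is −568699 days from there, so JDN = 1882846.

1882846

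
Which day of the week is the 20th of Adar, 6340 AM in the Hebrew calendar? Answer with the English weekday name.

Wednesday

This is JDN 2663453 (8 March 2580 Gregorian).
JDN 2663453 mod 7 = 2, and JDN 0 was a Monday, so this is a Wednesday.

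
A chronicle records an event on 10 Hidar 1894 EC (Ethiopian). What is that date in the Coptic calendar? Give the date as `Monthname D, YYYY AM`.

Hathor 10, 1618 AM

Both dates share Julian Day Number 2415708; in the Coptic calendar that is 10 Hathor 1618 AM.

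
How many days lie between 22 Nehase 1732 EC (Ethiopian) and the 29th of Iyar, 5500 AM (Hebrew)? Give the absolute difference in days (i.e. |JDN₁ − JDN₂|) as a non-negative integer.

JDN of the first date = 2356820.
JDN of the second date = 2356728.
|2356728 − 2356820| = 92.

92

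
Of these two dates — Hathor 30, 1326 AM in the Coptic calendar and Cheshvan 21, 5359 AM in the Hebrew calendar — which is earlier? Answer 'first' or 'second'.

second

Converting both to JDN: 2309075 vs 2305041; the smaller is the second.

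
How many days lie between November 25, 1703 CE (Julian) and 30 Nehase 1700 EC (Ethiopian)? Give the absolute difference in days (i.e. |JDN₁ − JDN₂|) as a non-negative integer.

1733

First date → JDN 2343407; second date → JDN 2345140.
The interval is |2343407 − 2345140| = 1733 days.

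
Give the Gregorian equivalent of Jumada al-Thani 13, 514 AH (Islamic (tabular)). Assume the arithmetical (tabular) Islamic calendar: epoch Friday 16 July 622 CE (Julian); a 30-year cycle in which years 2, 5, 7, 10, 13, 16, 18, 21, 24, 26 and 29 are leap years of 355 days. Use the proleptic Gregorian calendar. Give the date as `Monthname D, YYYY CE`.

Julian Day Number of the source date = 2130390.
Converting JDN 2130390 to the Gregorian calendar gives 16 September 1120 CE.

September 16, 1120 CE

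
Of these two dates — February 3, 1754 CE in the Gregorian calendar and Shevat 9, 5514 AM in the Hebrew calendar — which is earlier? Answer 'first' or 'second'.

First date → JDN 2361729; second date → JDN 2361727.
JDN 2361727 < JDN 2361729, so the second date is earlier.

second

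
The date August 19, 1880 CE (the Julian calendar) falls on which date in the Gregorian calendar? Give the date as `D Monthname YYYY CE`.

31 August 1880 CE

The Julian–Gregorian offset here is 12 days (Julian trailing).
19 August 1880 Julian + 12 days → 31 August 1880 Gregorian.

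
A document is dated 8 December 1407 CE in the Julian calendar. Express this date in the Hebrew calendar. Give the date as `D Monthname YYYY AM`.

7 Tevet 5168 AM

Both dates share Julian Day Number 2235306; in the Hebrew calendar that is 7 Tevet 5168 AM.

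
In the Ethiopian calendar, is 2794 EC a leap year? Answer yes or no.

no

2794 mod 4 = 2; in the Ethiopian calendar a year is leap when year mod 4 = 3, so it is a common year.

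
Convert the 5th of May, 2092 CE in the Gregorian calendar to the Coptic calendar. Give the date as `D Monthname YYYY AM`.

Both dates share Julian Day Number 2485273; in the Coptic calendar that is 27 Parmouti 1808 AM.

27 Parmouti 1808 AM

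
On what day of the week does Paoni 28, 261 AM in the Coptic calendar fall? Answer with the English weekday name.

Thursday

Equivalently 24 June 545 Gregorian, JDN 1920292.
JDN 1920292 mod 7 = 3, and JDN 0 was a Monday, so this is a Thursday.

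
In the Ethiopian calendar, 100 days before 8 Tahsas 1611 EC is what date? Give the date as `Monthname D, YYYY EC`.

Pagume 3, 1610 EC

Counting 100 days back from JDN 2312370 reaches JDN 2312270, which is Pagume 3, 1610 EC.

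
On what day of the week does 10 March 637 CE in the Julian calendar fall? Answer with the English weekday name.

Monday

This is JDN 1953791 (13 March 637 Gregorian).
JDN 1953791 mod 7 = 0, and JDN 0 was a Monday, so this is a Monday.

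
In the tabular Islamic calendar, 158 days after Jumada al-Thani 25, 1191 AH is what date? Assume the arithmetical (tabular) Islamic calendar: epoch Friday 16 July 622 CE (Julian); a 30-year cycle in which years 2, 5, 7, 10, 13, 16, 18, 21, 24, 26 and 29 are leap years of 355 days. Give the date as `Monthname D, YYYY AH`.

Dhu al-Hijjah 6, 1191 AH

The starting date is JDN 2370308; 2370308 + 158 = 2370466.
JDN 2370466 corresponds to Dhu al-Hijjah 6, 1191 AH.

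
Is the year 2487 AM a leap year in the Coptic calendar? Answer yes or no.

2487 mod 4 = 3; in the Coptic calendar a year is leap when year mod 4 = 3, so it is a leap year.

yes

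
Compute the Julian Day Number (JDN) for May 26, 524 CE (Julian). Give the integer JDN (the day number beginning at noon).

1912595

Equivalently 28 May 524 (proleptic Gregorian).
JDN 2299161 is 15 October 1582 CE (Gregorian); the target day is −386566 days from there, so JDN = 1912595.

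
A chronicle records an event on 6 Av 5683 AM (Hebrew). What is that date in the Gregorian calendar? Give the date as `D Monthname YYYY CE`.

19 July 1923 CE

Julian Day Number of the source date = 2423620.
Converting JDN 2423620 to the Gregorian calendar gives 19 July 1923 CE.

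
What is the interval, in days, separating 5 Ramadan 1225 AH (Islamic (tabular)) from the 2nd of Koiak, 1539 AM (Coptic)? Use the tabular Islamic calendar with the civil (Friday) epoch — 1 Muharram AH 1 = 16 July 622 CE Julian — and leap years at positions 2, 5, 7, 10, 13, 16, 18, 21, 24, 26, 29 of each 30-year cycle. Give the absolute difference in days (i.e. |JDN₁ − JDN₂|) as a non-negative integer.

4450

JDN of the first date = 2382425.
JDN of the second date = 2386875.
|2386875 − 2382425| = 4450.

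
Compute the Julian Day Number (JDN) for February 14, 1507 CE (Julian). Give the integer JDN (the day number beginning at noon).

In the proleptic Gregorian calendar the same day is 24 February 1507.
JDN 2451545 is 1 January 2000 CE (Gregorian); the target day is −180011 days from there, so JDN = 2271534.

2271534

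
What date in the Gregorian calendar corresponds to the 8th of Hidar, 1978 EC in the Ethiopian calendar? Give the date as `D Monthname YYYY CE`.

Julian Day Number of the source date = 2446387.
Converting JDN 2446387 to the Gregorian calendar gives 17 November 1985 CE.

17 November 1985 CE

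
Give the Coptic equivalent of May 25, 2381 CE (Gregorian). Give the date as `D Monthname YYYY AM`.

Julian Day Number of the source date = 2590847.
Converting JDN 2590847 to the Coptic calendar gives 14 Pashons 2097 AM.

14 Pashons 2097 AM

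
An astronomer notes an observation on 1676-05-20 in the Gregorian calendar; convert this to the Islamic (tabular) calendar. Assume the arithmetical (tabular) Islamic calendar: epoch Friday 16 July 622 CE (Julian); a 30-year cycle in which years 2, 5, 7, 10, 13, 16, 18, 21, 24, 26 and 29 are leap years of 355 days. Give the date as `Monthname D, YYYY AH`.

Julian Day Number of the source date = 2333347.
Converting JDN 2333347 to the tabular Islamic calendar gives 7 Rabi' al-Awwal 1087 AH.

Rabi' al-Awwal 7, 1087 AH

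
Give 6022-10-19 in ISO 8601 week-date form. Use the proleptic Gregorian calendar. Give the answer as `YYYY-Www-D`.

6022-W42-3

The weekday is Wednesday (ISO weekday 3).
That Wednesday belongs to ISO week 42 of ISO year 6022.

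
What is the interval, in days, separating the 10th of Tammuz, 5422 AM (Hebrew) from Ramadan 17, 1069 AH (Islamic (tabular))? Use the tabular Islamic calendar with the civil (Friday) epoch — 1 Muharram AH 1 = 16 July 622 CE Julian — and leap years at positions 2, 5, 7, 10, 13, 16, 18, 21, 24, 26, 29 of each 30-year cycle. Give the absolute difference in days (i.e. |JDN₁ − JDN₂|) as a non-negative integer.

JDN of the first date = 2328271.
JDN of the second date = 2327156.
|2327156 − 2328271| = 1115.

1115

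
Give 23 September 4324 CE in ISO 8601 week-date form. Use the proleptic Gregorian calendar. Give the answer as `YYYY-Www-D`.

The weekday is Tuesday (ISO weekday 2).
That Tuesday belongs to ISO week 39 of ISO year 4324.

4324-W39-2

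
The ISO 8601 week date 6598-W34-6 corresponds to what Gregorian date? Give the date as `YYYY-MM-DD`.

6598-08-25

ISO week 1 of 6598 is the week containing the first Thursday of 6598.
Week 34, day 6 (Saturday) lands on 6598-08-25.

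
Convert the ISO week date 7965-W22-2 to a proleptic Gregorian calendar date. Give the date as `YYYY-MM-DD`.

7965-06-01

ISO week 1 of 7965 is the week containing the first Thursday of 7965.
Week 22, day 2 (Tuesday) lands on 7965-06-01.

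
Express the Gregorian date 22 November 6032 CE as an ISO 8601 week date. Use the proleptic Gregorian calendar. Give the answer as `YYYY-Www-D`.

6032-W48-1

The weekday is Monday (ISO weekday 1).
That Monday belongs to ISO week 48 of ISO year 6032.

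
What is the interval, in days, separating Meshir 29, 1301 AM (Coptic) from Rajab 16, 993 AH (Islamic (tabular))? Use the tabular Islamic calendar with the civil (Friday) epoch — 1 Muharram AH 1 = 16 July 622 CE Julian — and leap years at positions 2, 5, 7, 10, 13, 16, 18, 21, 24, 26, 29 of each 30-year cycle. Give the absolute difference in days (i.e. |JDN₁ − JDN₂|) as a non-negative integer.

131

First date → JDN 2300033; second date → JDN 2300164.
The interval is |2300033 − 2300164| = 131 days.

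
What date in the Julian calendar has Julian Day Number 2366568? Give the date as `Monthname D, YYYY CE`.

The Gregorian equivalent of JDN 2366568 is 5 May 1767.
In the Julian calendar that day is April 24, 1767 CE.

April 24, 1767 CE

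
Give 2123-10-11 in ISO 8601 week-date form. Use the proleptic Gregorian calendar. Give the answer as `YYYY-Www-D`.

2123-W41-1

The weekday is Monday (ISO weekday 1).
That Monday belongs to ISO week 41 of ISO year 2123.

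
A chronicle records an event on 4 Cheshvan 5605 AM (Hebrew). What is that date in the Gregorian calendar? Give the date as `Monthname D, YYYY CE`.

Julian Day Number of the source date = 2394857.
Converting JDN 2394857 to the Gregorian calendar gives 17 October 1844 CE.

October 17, 1844 CE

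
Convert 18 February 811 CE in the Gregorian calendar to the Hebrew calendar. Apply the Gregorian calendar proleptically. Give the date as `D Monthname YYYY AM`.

17 Adar I 4571 AM

Both dates share Julian Day Number 2017320; in the Hebrew calendar that is 17 Adar I 4571 AM.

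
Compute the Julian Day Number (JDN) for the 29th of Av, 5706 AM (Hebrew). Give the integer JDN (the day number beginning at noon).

2432059

In the Gregorian calendar the same day is 26 August 1946.
JDN 2400001 is 17 November 1858 CE (Gregorian), MJD 0; the target day is +32058 days from there, so JDN = 2432059.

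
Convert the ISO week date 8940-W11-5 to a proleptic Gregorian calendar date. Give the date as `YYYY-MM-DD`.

ISO week 1 of 8940 is the week containing the first Thursday of 8940.
Week 11, day 5 (Friday) lands on 8940-03-18.

8940-03-18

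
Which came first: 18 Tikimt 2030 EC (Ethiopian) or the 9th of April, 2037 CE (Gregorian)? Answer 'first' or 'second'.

The two dates have Julian Day Numbers 2465360 and 2465158 respectively.
Since 2465158 < 2465360, the second date comes first.

second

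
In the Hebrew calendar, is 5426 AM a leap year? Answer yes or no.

Hebrew year 5426 is year 11 of its 19-year Metonic cycle; leap years are at positions 3, 6, 8, 11, 14, 17, 19, so it is a leap year (13 months).

yes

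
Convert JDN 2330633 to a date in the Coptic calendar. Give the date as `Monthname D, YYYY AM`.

JDN 2330633 is 14 December 1668 in the Gregorian calendar.
In the Coptic calendar that day is Koiak 8, 1385 AM.

Koiak 8, 1385 AM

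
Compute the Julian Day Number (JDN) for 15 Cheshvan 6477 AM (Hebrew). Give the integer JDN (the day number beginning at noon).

2713354

In the Gregorian calendar the same day is 23 October 2716.
JDN 2299161 is 15 October 1582 CE (Gregorian); the target day is +414193 days from there, so JDN = 2713354.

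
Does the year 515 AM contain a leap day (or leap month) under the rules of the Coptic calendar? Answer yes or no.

515 mod 4 = 3; in the Coptic calendar a year is leap when year mod 4 = 3, so it is a leap year.

yes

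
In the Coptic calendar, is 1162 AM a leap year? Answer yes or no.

1162 mod 4 = 2; in the Coptic calendar a year is leap when year mod 4 = 3, so it is a common year.

no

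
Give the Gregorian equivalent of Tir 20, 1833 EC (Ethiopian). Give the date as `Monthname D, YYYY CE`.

January 27, 1841 CE

Both dates share Julian Day Number 2393498; in the Gregorian calendar that is 27 January 1841 CE.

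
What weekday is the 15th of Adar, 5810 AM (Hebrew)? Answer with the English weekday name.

Wednesday

In the Gregorian calendar this is 9 March 2050 (JDN 2469875).
JDN 2469875 mod 7 = 2, and JDN 0 was a Monday, so this is a Wednesday.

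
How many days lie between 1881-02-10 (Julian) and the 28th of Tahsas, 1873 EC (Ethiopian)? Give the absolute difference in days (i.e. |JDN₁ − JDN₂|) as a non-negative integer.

48

First date → JDN 2408134; second date → JDN 2408086.
The interval is |2408134 − 2408086| = 48 days.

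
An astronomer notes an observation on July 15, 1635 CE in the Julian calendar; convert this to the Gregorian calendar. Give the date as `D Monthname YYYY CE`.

25 July 1635 CE

For dates in this range the Gregorian date is 10 days ahead of the Julian.
15 July 1635 Julian + 10 days → 25 July 1635 Gregorian.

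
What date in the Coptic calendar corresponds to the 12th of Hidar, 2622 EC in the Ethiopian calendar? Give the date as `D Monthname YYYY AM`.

The source date corresponds to 26 November 2629 in the Gregorian calendar (JDN 2681612).
That day falls on 12 Hathor 2346 AM in the Coptic calendar.

12 Hathor 2346 AM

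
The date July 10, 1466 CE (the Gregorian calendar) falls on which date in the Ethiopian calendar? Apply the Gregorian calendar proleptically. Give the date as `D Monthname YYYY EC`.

7 Hamle 1458 EC

Both dates share Julian Day Number 2256696; in the Ethiopian calendar that is 7 Hamle 1458 EC.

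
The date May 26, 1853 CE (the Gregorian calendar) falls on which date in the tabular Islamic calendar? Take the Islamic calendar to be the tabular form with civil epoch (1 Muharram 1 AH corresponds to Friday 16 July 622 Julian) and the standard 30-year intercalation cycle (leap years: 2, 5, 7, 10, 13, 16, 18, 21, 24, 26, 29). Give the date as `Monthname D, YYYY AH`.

Sha'ban 17, 1269 AH

Both dates share Julian Day Number 2398000; in the tabular Islamic calendar that is 17 Sha'ban 1269 AH.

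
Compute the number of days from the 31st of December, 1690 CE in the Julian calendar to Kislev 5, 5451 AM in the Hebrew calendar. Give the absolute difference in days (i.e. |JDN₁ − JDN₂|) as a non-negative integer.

64

JDN of the first date = 2338695.
JDN of the second date = 2338631.
|2338631 − 2338695| = 64.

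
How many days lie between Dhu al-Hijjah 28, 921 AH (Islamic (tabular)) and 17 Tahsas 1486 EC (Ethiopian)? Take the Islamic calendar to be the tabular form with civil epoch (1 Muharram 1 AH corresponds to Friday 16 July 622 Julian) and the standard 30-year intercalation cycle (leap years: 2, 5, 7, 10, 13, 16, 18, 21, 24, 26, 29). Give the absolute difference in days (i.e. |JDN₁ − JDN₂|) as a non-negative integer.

First date → JDN 2274809; second date → JDN 2266723.
The interval is |2274809 − 2266723| = 8086 days.

8086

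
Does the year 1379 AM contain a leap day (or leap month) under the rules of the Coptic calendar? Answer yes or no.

yes

1379 mod 4 = 3; in the Coptic calendar a year is leap when year mod 4 = 3, so it is a leap year.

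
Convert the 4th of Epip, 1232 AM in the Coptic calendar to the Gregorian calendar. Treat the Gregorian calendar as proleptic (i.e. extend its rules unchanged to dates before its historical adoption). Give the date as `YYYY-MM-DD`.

1516-07-08

Julian Day Number of the source date = 2274956.
Converting JDN 2274956 to the Gregorian calendar gives 8 July 1516 CE.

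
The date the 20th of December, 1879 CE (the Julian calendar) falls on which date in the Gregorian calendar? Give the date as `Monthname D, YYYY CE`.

For dates in this range the Gregorian date is 12 days ahead of the Julian.
20 December 1879 Julian + 12 days → 1 January 1880 Gregorian.

January 1, 1880 CE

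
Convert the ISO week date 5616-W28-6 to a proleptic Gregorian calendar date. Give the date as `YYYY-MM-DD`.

ISO week 1 of 5616 is the week containing the first Thursday of 5616.
Week 28, day 6 (Saturday) lands on 5616-07-16.

5616-07-16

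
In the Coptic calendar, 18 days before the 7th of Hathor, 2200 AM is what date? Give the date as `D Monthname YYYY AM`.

19 Paopi 2200 AM

Counting 18 days back from JDN 2628281 reaches JDN 2628263, which is 19 Paopi 2200 AM.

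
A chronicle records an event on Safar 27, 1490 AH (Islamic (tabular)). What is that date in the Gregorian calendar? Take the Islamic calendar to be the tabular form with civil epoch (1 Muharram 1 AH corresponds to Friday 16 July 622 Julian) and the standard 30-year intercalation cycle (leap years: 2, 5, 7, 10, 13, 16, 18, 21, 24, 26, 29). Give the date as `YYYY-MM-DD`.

2067-05-12

Julian Day Number of the source date = 2476148.
Converting JDN 2476148 to the Gregorian calendar gives 12 May 2067 CE.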